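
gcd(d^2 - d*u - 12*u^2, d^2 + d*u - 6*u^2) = d + 3*u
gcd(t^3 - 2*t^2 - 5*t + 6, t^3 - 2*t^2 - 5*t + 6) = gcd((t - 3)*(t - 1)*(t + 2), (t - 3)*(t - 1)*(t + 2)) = t^3 - 2*t^2 - 5*t + 6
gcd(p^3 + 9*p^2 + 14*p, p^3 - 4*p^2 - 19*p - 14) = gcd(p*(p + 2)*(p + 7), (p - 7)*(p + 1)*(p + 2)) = p + 2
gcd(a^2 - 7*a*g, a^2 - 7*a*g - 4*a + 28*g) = a - 7*g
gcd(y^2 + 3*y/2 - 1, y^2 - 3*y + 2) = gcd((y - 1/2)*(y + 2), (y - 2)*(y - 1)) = 1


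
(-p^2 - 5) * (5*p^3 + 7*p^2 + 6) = -5*p^5 - 7*p^4 - 25*p^3 - 41*p^2 - 30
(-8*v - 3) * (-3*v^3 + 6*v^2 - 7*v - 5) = 24*v^4 - 39*v^3 + 38*v^2 + 61*v + 15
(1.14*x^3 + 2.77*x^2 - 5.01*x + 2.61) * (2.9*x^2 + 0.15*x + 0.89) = 3.306*x^5 + 8.204*x^4 - 13.0989*x^3 + 9.2828*x^2 - 4.0674*x + 2.3229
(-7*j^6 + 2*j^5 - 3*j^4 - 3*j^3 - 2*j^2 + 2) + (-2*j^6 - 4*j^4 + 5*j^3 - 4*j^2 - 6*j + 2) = -9*j^6 + 2*j^5 - 7*j^4 + 2*j^3 - 6*j^2 - 6*j + 4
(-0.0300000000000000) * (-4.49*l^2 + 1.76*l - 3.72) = 0.1347*l^2 - 0.0528*l + 0.1116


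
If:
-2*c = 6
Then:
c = -3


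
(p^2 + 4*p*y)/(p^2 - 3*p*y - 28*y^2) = p/(p - 7*y)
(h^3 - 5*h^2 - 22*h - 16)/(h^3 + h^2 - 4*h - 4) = (h - 8)/(h - 2)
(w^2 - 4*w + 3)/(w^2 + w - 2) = (w - 3)/(w + 2)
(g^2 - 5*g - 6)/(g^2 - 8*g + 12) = (g + 1)/(g - 2)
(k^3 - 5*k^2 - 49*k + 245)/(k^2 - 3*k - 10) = (k^2 - 49)/(k + 2)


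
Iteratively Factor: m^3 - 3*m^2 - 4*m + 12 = (m - 2)*(m^2 - m - 6) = (m - 2)*(m + 2)*(m - 3)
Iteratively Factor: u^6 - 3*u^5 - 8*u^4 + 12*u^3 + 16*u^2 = (u + 1)*(u^5 - 4*u^4 - 4*u^3 + 16*u^2) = (u - 2)*(u + 1)*(u^4 - 2*u^3 - 8*u^2) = u*(u - 2)*(u + 1)*(u^3 - 2*u^2 - 8*u) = u^2*(u - 2)*(u + 1)*(u^2 - 2*u - 8) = u^2*(u - 4)*(u - 2)*(u + 1)*(u + 2)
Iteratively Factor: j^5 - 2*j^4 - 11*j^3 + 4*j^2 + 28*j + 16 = (j - 4)*(j^4 + 2*j^3 - 3*j^2 - 8*j - 4) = (j - 4)*(j - 2)*(j^3 + 4*j^2 + 5*j + 2) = (j - 4)*(j - 2)*(j + 1)*(j^2 + 3*j + 2) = (j - 4)*(j - 2)*(j + 1)^2*(j + 2)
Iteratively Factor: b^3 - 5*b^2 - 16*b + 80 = (b + 4)*(b^2 - 9*b + 20) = (b - 4)*(b + 4)*(b - 5)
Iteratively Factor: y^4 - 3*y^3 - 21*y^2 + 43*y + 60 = (y + 4)*(y^3 - 7*y^2 + 7*y + 15) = (y - 3)*(y + 4)*(y^2 - 4*y - 5) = (y - 3)*(y + 1)*(y + 4)*(y - 5)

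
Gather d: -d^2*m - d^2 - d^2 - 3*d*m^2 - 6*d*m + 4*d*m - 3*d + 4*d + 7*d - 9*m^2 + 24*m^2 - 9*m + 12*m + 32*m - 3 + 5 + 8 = d^2*(-m - 2) + d*(-3*m^2 - 2*m + 8) + 15*m^2 + 35*m + 10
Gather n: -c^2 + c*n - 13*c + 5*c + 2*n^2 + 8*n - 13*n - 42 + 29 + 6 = -c^2 - 8*c + 2*n^2 + n*(c - 5) - 7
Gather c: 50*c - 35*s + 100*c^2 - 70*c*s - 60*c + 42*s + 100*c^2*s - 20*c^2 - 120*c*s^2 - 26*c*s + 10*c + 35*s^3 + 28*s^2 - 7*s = c^2*(100*s + 80) + c*(-120*s^2 - 96*s) + 35*s^3 + 28*s^2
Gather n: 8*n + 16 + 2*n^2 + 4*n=2*n^2 + 12*n + 16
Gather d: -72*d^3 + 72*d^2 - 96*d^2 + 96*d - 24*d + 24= -72*d^3 - 24*d^2 + 72*d + 24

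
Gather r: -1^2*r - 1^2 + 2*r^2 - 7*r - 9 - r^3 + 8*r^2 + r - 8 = -r^3 + 10*r^2 - 7*r - 18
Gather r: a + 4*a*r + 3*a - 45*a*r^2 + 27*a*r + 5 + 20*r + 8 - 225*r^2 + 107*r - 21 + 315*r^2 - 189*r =4*a + r^2*(90 - 45*a) + r*(31*a - 62) - 8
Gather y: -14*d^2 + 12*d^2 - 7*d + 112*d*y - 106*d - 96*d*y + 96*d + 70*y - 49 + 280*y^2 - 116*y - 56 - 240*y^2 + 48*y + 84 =-2*d^2 - 17*d + 40*y^2 + y*(16*d + 2) - 21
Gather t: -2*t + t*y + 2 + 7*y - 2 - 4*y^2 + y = t*(y - 2) - 4*y^2 + 8*y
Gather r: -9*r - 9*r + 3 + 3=6 - 18*r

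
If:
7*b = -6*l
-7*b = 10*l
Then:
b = 0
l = 0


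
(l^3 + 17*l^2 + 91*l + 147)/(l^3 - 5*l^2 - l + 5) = (l^3 + 17*l^2 + 91*l + 147)/(l^3 - 5*l^2 - l + 5)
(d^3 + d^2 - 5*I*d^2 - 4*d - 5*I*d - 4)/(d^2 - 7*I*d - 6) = (d^2 + d*(1 - 4*I) - 4*I)/(d - 6*I)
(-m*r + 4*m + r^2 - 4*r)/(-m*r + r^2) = (r - 4)/r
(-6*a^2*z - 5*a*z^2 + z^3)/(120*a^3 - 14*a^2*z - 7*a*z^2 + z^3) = z*(a + z)/(-20*a^2 - a*z + z^2)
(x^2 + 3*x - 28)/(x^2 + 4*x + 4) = (x^2 + 3*x - 28)/(x^2 + 4*x + 4)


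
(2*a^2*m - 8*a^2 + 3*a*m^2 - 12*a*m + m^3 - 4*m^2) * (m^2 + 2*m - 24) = 2*a^2*m^3 - 4*a^2*m^2 - 64*a^2*m + 192*a^2 + 3*a*m^4 - 6*a*m^3 - 96*a*m^2 + 288*a*m + m^5 - 2*m^4 - 32*m^3 + 96*m^2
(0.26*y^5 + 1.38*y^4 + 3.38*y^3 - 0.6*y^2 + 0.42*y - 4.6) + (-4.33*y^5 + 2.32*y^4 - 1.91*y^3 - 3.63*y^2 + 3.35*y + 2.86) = -4.07*y^5 + 3.7*y^4 + 1.47*y^3 - 4.23*y^2 + 3.77*y - 1.74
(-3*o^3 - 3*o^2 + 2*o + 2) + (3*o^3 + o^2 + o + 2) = -2*o^2 + 3*o + 4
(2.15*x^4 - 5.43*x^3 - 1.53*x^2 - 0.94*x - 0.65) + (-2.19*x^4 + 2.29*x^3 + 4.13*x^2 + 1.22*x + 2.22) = -0.04*x^4 - 3.14*x^3 + 2.6*x^2 + 0.28*x + 1.57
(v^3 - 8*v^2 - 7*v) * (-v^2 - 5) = -v^5 + 8*v^4 + 2*v^3 + 40*v^2 + 35*v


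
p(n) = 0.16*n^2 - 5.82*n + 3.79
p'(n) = 0.32*n - 5.82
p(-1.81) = 14.85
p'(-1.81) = -6.40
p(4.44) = -18.90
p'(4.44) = -4.40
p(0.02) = 3.67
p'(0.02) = -5.81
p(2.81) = -11.30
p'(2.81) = -4.92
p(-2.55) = 19.67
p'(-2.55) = -6.64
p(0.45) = 1.20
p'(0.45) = -5.68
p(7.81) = -31.90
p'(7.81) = -3.32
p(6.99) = -29.07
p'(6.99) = -3.58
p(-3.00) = 22.69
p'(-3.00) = -6.78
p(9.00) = -35.63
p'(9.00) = -2.94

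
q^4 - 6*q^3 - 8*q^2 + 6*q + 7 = (q - 7)*(q - 1)*(q + 1)^2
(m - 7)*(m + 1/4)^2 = m^3 - 13*m^2/2 - 55*m/16 - 7/16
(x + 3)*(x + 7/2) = x^2 + 13*x/2 + 21/2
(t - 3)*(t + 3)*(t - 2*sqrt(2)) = t^3 - 2*sqrt(2)*t^2 - 9*t + 18*sqrt(2)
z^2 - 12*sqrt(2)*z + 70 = (z - 7*sqrt(2))*(z - 5*sqrt(2))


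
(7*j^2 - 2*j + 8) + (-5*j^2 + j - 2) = 2*j^2 - j + 6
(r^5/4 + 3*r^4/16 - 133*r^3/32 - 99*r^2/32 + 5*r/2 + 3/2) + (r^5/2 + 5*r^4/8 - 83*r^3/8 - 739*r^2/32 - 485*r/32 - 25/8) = 3*r^5/4 + 13*r^4/16 - 465*r^3/32 - 419*r^2/16 - 405*r/32 - 13/8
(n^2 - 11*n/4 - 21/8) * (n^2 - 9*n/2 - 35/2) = n^4 - 29*n^3/4 - 31*n^2/4 + 959*n/16 + 735/16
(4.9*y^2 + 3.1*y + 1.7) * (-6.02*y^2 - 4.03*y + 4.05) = -29.498*y^4 - 38.409*y^3 - 2.882*y^2 + 5.704*y + 6.885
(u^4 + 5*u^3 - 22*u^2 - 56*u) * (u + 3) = u^5 + 8*u^4 - 7*u^3 - 122*u^2 - 168*u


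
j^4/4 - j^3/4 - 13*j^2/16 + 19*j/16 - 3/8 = (j/4 + 1/2)*(j - 3/2)*(j - 1)*(j - 1/2)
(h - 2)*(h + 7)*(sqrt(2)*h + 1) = sqrt(2)*h^3 + h^2 + 5*sqrt(2)*h^2 - 14*sqrt(2)*h + 5*h - 14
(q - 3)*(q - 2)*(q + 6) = q^3 + q^2 - 24*q + 36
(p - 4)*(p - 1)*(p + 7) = p^3 + 2*p^2 - 31*p + 28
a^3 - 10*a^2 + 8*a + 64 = (a - 8)*(a - 4)*(a + 2)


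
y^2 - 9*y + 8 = (y - 8)*(y - 1)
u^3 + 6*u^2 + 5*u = u*(u + 1)*(u + 5)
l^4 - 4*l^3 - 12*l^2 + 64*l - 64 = (l - 4)*(l - 2)^2*(l + 4)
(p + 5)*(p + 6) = p^2 + 11*p + 30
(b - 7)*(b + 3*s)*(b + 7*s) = b^3 + 10*b^2*s - 7*b^2 + 21*b*s^2 - 70*b*s - 147*s^2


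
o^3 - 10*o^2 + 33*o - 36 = (o - 4)*(o - 3)^2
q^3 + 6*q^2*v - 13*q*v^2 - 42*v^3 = (q - 3*v)*(q + 2*v)*(q + 7*v)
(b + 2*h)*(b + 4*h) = b^2 + 6*b*h + 8*h^2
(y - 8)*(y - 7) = y^2 - 15*y + 56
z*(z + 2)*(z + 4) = z^3 + 6*z^2 + 8*z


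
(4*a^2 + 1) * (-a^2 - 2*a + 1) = -4*a^4 - 8*a^3 + 3*a^2 - 2*a + 1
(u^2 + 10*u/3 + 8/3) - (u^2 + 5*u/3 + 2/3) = 5*u/3 + 2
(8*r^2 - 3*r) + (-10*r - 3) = 8*r^2 - 13*r - 3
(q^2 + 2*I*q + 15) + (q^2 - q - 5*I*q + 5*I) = 2*q^2 - q - 3*I*q + 15 + 5*I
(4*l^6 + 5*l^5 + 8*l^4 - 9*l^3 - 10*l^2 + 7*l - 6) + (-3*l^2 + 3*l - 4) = 4*l^6 + 5*l^5 + 8*l^4 - 9*l^3 - 13*l^2 + 10*l - 10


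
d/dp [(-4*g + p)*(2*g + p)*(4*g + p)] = -16*g^2 + 4*g*p + 3*p^2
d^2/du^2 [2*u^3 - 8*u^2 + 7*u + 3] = 12*u - 16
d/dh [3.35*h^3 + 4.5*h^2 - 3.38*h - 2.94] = 10.05*h^2 + 9.0*h - 3.38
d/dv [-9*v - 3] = -9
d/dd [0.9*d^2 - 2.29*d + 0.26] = 1.8*d - 2.29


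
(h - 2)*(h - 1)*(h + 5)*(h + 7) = h^4 + 9*h^3 + h^2 - 81*h + 70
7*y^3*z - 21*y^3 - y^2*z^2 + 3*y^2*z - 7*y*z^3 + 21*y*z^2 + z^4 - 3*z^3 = (-7*y + z)*(-y + z)*(y + z)*(z - 3)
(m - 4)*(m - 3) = m^2 - 7*m + 12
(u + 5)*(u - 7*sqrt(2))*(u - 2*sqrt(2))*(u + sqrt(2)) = u^4 - 8*sqrt(2)*u^3 + 5*u^3 - 40*sqrt(2)*u^2 + 10*u^2 + 28*sqrt(2)*u + 50*u + 140*sqrt(2)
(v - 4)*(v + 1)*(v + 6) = v^3 + 3*v^2 - 22*v - 24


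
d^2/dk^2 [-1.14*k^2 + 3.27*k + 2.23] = -2.28000000000000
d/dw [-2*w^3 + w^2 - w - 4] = -6*w^2 + 2*w - 1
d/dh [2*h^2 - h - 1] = 4*h - 1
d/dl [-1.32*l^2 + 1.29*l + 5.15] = 1.29 - 2.64*l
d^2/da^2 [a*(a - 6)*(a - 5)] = 6*a - 22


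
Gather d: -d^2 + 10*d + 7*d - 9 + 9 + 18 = -d^2 + 17*d + 18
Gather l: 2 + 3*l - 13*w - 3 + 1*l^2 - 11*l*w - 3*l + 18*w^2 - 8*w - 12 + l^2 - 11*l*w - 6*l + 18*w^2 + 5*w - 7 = 2*l^2 + l*(-22*w - 6) + 36*w^2 - 16*w - 20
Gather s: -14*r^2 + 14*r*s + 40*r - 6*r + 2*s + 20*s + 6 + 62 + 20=-14*r^2 + 34*r + s*(14*r + 22) + 88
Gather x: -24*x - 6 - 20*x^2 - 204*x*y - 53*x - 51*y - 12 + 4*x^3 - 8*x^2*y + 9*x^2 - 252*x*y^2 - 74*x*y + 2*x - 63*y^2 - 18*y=4*x^3 + x^2*(-8*y - 11) + x*(-252*y^2 - 278*y - 75) - 63*y^2 - 69*y - 18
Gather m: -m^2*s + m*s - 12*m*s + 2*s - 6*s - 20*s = -m^2*s - 11*m*s - 24*s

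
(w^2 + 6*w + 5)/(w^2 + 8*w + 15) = (w + 1)/(w + 3)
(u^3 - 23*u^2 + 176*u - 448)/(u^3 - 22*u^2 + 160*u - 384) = (u - 7)/(u - 6)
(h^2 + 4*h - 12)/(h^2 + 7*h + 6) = (h - 2)/(h + 1)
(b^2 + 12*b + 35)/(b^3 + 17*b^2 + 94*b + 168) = (b + 5)/(b^2 + 10*b + 24)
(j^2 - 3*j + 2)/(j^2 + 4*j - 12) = (j - 1)/(j + 6)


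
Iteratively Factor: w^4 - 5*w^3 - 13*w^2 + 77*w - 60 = (w - 3)*(w^3 - 2*w^2 - 19*w + 20) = (w - 3)*(w + 4)*(w^2 - 6*w + 5) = (w - 3)*(w - 1)*(w + 4)*(w - 5)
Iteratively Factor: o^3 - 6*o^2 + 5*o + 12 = (o - 4)*(o^2 - 2*o - 3) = (o - 4)*(o - 3)*(o + 1)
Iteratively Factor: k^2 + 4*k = (k)*(k + 4)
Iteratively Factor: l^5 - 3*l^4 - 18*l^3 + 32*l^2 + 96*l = (l)*(l^4 - 3*l^3 - 18*l^2 + 32*l + 96) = l*(l - 4)*(l^3 + l^2 - 14*l - 24) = l*(l - 4)^2*(l^2 + 5*l + 6) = l*(l - 4)^2*(l + 3)*(l + 2)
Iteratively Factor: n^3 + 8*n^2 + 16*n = (n + 4)*(n^2 + 4*n) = (n + 4)^2*(n)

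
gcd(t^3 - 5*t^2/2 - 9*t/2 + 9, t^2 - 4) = t + 2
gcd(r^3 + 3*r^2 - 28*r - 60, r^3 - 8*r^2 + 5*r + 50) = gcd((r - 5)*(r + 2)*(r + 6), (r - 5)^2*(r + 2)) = r^2 - 3*r - 10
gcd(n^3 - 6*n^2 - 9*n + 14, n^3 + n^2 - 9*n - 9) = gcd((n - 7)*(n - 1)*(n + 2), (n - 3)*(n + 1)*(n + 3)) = 1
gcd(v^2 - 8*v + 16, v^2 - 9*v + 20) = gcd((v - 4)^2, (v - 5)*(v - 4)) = v - 4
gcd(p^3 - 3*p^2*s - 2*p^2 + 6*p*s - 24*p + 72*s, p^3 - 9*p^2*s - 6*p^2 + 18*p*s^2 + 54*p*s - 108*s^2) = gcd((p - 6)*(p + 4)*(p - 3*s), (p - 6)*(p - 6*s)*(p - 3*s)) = p^2 - 3*p*s - 6*p + 18*s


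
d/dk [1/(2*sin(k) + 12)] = -cos(k)/(2*(sin(k) + 6)^2)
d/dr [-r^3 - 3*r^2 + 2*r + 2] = -3*r^2 - 6*r + 2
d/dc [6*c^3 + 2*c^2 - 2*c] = 18*c^2 + 4*c - 2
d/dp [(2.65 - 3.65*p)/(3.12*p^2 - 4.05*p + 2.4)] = (11.388*p^2 - 16.536*p + 1.9725)/(9.7344*p^4 - 25.272*p^3 + 31.3785*p^2 - 19.44*p + 5.76)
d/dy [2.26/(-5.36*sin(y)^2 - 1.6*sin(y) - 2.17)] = (24.2272*sin(y) + 3.616)*cos(y)/(5.36*sin(y)^2 + 1.6*sin(y) + 2.17)^2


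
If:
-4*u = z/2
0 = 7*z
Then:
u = 0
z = 0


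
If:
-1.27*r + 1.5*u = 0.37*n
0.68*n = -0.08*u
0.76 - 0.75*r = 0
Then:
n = -0.10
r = 1.01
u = 0.83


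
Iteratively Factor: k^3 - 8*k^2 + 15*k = (k)*(k^2 - 8*k + 15) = k*(k - 3)*(k - 5)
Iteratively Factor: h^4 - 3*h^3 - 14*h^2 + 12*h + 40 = (h - 2)*(h^3 - h^2 - 16*h - 20) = (h - 5)*(h - 2)*(h^2 + 4*h + 4) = (h - 5)*(h - 2)*(h + 2)*(h + 2)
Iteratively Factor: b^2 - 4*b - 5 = (b + 1)*(b - 5)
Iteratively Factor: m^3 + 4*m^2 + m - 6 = (m - 1)*(m^2 + 5*m + 6) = (m - 1)*(m + 3)*(m + 2)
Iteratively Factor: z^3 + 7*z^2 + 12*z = (z)*(z^2 + 7*z + 12) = z*(z + 4)*(z + 3)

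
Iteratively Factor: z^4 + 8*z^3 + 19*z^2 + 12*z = (z + 3)*(z^3 + 5*z^2 + 4*z) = z*(z + 3)*(z^2 + 5*z + 4) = z*(z + 1)*(z + 3)*(z + 4)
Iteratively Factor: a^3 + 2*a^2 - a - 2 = (a - 1)*(a^2 + 3*a + 2) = (a - 1)*(a + 1)*(a + 2)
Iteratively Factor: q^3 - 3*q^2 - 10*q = (q + 2)*(q^2 - 5*q) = (q - 5)*(q + 2)*(q)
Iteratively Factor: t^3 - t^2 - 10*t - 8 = (t + 1)*(t^2 - 2*t - 8) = (t - 4)*(t + 1)*(t + 2)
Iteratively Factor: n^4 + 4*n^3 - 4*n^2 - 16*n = (n)*(n^3 + 4*n^2 - 4*n - 16) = n*(n + 4)*(n^2 - 4) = n*(n + 2)*(n + 4)*(n - 2)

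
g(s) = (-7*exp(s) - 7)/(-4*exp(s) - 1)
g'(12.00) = 0.00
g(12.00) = 1.75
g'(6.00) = 0.00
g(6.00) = 1.75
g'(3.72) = -0.03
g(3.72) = 1.78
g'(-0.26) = -0.97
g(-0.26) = 3.04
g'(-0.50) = -1.09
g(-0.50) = 3.28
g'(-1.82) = -1.25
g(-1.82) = 4.94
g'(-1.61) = -1.30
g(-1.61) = 4.67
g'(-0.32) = -1.00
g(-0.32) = 3.09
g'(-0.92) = -1.24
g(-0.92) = 3.77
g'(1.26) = -0.32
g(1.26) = 2.10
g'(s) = 4*(-7*exp(s) - 7)*exp(s)/(-4*exp(s) - 1)^2 - 7*exp(s)/(-4*exp(s) - 1) = -21*exp(s)/(4*exp(s) + 1)^2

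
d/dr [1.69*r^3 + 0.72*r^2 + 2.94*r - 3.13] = 5.07*r^2 + 1.44*r + 2.94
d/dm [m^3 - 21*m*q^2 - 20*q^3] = 3*m^2 - 21*q^2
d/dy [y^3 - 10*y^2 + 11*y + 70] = 3*y^2 - 20*y + 11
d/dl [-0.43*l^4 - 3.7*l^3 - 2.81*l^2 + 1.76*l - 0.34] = -1.72*l^3 - 11.1*l^2 - 5.62*l + 1.76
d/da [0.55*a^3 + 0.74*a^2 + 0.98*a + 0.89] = 1.65*a^2 + 1.48*a + 0.98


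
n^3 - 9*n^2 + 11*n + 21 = (n - 7)*(n - 3)*(n + 1)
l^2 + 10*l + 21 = (l + 3)*(l + 7)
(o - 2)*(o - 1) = o^2 - 3*o + 2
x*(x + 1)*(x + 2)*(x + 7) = x^4 + 10*x^3 + 23*x^2 + 14*x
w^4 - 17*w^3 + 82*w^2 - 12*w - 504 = (w - 7)*(w - 6)^2*(w + 2)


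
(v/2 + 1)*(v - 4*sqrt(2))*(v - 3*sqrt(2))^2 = v^4/2 - 5*sqrt(2)*v^3 + v^3 - 10*sqrt(2)*v^2 + 33*v^2 - 36*sqrt(2)*v + 66*v - 72*sqrt(2)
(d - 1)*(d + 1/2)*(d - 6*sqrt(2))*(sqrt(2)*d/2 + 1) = sqrt(2)*d^4/2 - 5*d^3 - sqrt(2)*d^3/4 - 25*sqrt(2)*d^2/4 + 5*d^2/2 + 5*d/2 + 3*sqrt(2)*d + 3*sqrt(2)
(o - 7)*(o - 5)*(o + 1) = o^3 - 11*o^2 + 23*o + 35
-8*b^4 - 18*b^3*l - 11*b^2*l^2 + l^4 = (-4*b + l)*(b + l)^2*(2*b + l)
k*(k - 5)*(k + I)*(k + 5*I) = k^4 - 5*k^3 + 6*I*k^3 - 5*k^2 - 30*I*k^2 + 25*k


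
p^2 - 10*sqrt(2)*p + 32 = (p - 8*sqrt(2))*(p - 2*sqrt(2))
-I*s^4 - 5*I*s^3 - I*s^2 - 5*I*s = s*(s + 5)*(s - I)*(-I*s + 1)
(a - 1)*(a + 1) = a^2 - 1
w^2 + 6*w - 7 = (w - 1)*(w + 7)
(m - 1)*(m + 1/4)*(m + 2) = m^3 + 5*m^2/4 - 7*m/4 - 1/2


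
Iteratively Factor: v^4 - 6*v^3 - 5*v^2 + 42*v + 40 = (v - 5)*(v^3 - v^2 - 10*v - 8) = (v - 5)*(v + 2)*(v^2 - 3*v - 4) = (v - 5)*(v + 1)*(v + 2)*(v - 4)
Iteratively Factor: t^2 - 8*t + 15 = (t - 5)*(t - 3)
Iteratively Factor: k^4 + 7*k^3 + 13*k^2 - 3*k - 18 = (k + 3)*(k^3 + 4*k^2 + k - 6) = (k + 2)*(k + 3)*(k^2 + 2*k - 3) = (k - 1)*(k + 2)*(k + 3)*(k + 3)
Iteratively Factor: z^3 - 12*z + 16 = (z + 4)*(z^2 - 4*z + 4) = (z - 2)*(z + 4)*(z - 2)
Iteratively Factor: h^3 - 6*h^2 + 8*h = (h)*(h^2 - 6*h + 8) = h*(h - 2)*(h - 4)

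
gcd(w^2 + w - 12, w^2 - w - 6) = w - 3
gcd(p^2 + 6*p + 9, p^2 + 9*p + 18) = p + 3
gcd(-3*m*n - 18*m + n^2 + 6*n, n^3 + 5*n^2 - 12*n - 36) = n + 6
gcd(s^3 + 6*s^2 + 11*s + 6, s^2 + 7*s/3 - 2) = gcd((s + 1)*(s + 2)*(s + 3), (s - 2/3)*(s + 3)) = s + 3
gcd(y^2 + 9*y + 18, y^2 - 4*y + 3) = 1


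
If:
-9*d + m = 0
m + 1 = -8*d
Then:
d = -1/17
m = -9/17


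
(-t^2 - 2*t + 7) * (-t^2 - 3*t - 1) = t^4 + 5*t^3 - 19*t - 7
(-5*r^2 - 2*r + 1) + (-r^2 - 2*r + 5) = -6*r^2 - 4*r + 6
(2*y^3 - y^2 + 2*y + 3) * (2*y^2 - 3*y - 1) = 4*y^5 - 8*y^4 + 5*y^3 + y^2 - 11*y - 3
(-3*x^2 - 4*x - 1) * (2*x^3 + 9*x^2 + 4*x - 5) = -6*x^5 - 35*x^4 - 50*x^3 - 10*x^2 + 16*x + 5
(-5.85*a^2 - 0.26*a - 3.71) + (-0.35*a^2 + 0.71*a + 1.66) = -6.2*a^2 + 0.45*a - 2.05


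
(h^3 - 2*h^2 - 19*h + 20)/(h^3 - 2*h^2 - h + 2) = (h^2 - h - 20)/(h^2 - h - 2)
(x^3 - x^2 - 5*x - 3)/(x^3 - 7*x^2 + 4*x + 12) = (x^2 - 2*x - 3)/(x^2 - 8*x + 12)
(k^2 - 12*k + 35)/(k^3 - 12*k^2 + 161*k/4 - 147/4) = 4*(k - 5)/(4*k^2 - 20*k + 21)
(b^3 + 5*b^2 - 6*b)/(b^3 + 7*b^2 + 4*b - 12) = b/(b + 2)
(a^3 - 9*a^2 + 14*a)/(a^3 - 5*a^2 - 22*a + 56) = a/(a + 4)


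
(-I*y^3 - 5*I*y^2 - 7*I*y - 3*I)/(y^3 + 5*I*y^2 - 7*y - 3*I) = I*(-y^3 - 5*y^2 - 7*y - 3)/(y^3 + 5*I*y^2 - 7*y - 3*I)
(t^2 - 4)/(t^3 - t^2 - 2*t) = (t + 2)/(t*(t + 1))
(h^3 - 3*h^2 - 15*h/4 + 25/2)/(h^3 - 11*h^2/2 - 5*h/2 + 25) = (h - 5/2)/(h - 5)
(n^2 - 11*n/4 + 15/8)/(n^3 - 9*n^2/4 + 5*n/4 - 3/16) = 2*(4*n - 5)/(8*n^2 - 6*n + 1)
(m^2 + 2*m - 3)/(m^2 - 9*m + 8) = (m + 3)/(m - 8)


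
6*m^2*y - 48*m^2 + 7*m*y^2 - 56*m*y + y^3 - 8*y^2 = (m + y)*(6*m + y)*(y - 8)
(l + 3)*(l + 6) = l^2 + 9*l + 18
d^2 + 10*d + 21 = (d + 3)*(d + 7)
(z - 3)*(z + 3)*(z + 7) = z^3 + 7*z^2 - 9*z - 63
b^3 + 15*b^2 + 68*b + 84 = (b + 2)*(b + 6)*(b + 7)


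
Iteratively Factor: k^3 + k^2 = (k)*(k^2 + k) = k^2*(k + 1)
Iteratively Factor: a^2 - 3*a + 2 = (a - 1)*(a - 2)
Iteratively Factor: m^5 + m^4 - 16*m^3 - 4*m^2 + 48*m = (m - 3)*(m^4 + 4*m^3 - 4*m^2 - 16*m) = (m - 3)*(m - 2)*(m^3 + 6*m^2 + 8*m) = (m - 3)*(m - 2)*(m + 2)*(m^2 + 4*m) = (m - 3)*(m - 2)*(m + 2)*(m + 4)*(m)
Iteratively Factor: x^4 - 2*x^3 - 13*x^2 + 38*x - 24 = (x - 1)*(x^3 - x^2 - 14*x + 24) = (x - 3)*(x - 1)*(x^2 + 2*x - 8) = (x - 3)*(x - 1)*(x + 4)*(x - 2)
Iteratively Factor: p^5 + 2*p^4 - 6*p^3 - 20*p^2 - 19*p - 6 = (p + 2)*(p^4 - 6*p^2 - 8*p - 3) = (p + 1)*(p + 2)*(p^3 - p^2 - 5*p - 3) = (p + 1)^2*(p + 2)*(p^2 - 2*p - 3) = (p + 1)^3*(p + 2)*(p - 3)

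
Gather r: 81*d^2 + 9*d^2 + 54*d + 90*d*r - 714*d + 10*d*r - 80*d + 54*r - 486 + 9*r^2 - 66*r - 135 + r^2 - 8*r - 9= 90*d^2 - 740*d + 10*r^2 + r*(100*d - 20) - 630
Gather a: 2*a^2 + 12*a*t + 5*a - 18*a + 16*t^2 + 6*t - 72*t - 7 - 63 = 2*a^2 + a*(12*t - 13) + 16*t^2 - 66*t - 70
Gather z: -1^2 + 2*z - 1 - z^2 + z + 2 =-z^2 + 3*z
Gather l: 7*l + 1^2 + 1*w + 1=7*l + w + 2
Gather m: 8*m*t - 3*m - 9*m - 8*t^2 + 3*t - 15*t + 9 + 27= m*(8*t - 12) - 8*t^2 - 12*t + 36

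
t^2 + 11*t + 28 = (t + 4)*(t + 7)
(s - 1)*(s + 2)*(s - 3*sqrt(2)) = s^3 - 3*sqrt(2)*s^2 + s^2 - 3*sqrt(2)*s - 2*s + 6*sqrt(2)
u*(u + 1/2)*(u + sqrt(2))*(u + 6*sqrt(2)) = u^4 + u^3/2 + 7*sqrt(2)*u^3 + 7*sqrt(2)*u^2/2 + 12*u^2 + 6*u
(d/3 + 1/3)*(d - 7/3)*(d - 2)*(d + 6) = d^4/3 + 8*d^3/9 - 59*d^2/9 + 20*d/9 + 28/3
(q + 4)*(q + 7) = q^2 + 11*q + 28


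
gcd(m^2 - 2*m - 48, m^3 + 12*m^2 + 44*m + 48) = m + 6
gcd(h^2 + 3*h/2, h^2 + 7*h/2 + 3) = h + 3/2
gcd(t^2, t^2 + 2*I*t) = t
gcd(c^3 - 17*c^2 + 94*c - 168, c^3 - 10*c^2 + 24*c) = c^2 - 10*c + 24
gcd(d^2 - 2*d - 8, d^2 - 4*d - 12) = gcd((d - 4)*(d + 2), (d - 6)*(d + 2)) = d + 2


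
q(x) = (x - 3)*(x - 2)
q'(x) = 2*x - 5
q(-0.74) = 10.25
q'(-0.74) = -6.48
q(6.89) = 19.02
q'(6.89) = 8.78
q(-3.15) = 31.67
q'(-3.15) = -11.30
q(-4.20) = 44.64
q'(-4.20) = -13.40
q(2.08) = -0.07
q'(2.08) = -0.84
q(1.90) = 0.11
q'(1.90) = -1.20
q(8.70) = 38.19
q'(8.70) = 12.40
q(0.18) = 5.13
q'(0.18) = -4.64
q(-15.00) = 306.00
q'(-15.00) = -35.00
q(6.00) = 12.00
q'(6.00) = 7.00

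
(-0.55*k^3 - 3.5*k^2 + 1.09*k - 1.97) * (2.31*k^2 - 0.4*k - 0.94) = -1.2705*k^5 - 7.865*k^4 + 4.4349*k^3 - 1.6967*k^2 - 0.2366*k + 1.8518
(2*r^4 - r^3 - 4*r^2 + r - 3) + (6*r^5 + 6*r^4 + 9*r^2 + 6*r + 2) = 6*r^5 + 8*r^4 - r^3 + 5*r^2 + 7*r - 1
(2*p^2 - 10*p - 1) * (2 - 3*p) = -6*p^3 + 34*p^2 - 17*p - 2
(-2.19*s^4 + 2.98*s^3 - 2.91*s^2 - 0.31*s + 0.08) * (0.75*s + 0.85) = -1.6425*s^5 + 0.3735*s^4 + 0.3505*s^3 - 2.706*s^2 - 0.2035*s + 0.068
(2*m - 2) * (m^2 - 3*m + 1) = 2*m^3 - 8*m^2 + 8*m - 2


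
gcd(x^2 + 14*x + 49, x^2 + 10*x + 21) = x + 7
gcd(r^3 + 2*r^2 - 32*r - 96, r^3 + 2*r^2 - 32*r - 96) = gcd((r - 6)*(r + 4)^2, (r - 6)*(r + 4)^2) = r^3 + 2*r^2 - 32*r - 96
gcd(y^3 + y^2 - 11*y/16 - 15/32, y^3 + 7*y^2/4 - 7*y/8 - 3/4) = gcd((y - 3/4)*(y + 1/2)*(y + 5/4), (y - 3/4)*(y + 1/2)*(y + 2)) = y^2 - y/4 - 3/8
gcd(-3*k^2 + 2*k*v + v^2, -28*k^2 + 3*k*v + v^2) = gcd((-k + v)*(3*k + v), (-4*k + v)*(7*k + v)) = 1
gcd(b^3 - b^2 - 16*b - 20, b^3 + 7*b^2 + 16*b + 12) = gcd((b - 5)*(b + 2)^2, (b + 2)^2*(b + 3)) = b^2 + 4*b + 4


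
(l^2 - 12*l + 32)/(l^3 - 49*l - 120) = (l - 4)/(l^2 + 8*l + 15)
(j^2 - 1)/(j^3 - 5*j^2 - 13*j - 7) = (j - 1)/(j^2 - 6*j - 7)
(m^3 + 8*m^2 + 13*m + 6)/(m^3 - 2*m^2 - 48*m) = (m^2 + 2*m + 1)/(m*(m - 8))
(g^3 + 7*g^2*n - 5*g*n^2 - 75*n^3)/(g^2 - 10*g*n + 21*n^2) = (g^2 + 10*g*n + 25*n^2)/(g - 7*n)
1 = 1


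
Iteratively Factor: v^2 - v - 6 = (v + 2)*(v - 3)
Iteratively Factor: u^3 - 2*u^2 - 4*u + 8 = (u + 2)*(u^2 - 4*u + 4) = (u - 2)*(u + 2)*(u - 2)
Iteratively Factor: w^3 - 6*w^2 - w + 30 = (w - 5)*(w^2 - w - 6) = (w - 5)*(w + 2)*(w - 3)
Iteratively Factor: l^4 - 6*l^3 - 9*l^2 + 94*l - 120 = (l - 3)*(l^3 - 3*l^2 - 18*l + 40) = (l - 3)*(l - 2)*(l^2 - l - 20) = (l - 3)*(l - 2)*(l + 4)*(l - 5)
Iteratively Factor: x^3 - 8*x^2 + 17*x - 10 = (x - 5)*(x^2 - 3*x + 2) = (x - 5)*(x - 2)*(x - 1)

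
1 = 1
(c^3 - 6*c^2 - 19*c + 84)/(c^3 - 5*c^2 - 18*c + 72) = (c - 7)/(c - 6)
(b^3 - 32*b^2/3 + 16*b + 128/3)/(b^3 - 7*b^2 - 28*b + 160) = (b + 4/3)/(b + 5)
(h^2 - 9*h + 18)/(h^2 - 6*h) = (h - 3)/h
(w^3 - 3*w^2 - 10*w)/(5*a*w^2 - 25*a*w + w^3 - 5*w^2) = (w + 2)/(5*a + w)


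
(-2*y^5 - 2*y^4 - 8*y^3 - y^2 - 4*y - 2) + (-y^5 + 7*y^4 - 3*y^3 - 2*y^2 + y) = -3*y^5 + 5*y^4 - 11*y^3 - 3*y^2 - 3*y - 2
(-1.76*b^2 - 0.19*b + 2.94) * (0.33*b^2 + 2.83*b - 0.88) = -0.5808*b^4 - 5.0435*b^3 + 1.9813*b^2 + 8.4874*b - 2.5872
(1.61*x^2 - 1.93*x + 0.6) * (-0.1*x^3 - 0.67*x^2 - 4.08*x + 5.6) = -0.161*x^5 - 0.8857*x^4 - 5.3357*x^3 + 16.4884*x^2 - 13.256*x + 3.36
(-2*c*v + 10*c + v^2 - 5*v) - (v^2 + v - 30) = -2*c*v + 10*c - 6*v + 30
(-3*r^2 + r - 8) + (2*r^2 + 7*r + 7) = -r^2 + 8*r - 1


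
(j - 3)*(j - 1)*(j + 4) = j^3 - 13*j + 12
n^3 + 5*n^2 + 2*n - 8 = (n - 1)*(n + 2)*(n + 4)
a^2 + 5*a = a*(a + 5)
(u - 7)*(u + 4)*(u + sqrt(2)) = u^3 - 3*u^2 + sqrt(2)*u^2 - 28*u - 3*sqrt(2)*u - 28*sqrt(2)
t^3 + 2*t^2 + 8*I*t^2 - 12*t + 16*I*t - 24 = (t + 2)*(t + 2*I)*(t + 6*I)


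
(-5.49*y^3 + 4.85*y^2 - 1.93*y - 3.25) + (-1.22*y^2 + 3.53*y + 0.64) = -5.49*y^3 + 3.63*y^2 + 1.6*y - 2.61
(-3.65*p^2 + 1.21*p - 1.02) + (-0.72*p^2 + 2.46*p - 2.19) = -4.37*p^2 + 3.67*p - 3.21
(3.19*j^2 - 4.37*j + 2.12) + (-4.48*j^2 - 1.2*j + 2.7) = -1.29*j^2 - 5.57*j + 4.82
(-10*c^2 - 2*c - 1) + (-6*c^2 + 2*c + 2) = 1 - 16*c^2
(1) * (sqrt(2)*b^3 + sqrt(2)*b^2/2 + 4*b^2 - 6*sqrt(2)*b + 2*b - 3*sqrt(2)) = sqrt(2)*b^3 + sqrt(2)*b^2/2 + 4*b^2 - 6*sqrt(2)*b + 2*b - 3*sqrt(2)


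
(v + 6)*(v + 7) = v^2 + 13*v + 42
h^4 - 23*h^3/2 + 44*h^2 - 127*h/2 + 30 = (h - 5)*(h - 4)*(h - 3/2)*(h - 1)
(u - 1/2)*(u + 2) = u^2 + 3*u/2 - 1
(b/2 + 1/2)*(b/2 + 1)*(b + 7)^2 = b^4/4 + 17*b^3/4 + 93*b^2/4 + 175*b/4 + 49/2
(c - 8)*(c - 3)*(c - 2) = c^3 - 13*c^2 + 46*c - 48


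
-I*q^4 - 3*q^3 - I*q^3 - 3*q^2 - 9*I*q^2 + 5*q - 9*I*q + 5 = (q + 1)*(q - 5*I)*(q + I)*(-I*q + 1)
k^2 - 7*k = k*(k - 7)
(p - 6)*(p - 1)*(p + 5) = p^3 - 2*p^2 - 29*p + 30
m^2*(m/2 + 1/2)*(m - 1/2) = m^4/2 + m^3/4 - m^2/4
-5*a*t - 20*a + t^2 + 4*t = (-5*a + t)*(t + 4)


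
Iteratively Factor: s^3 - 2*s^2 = (s)*(s^2 - 2*s) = s^2*(s - 2)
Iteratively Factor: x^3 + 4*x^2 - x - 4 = (x + 1)*(x^2 + 3*x - 4) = (x - 1)*(x + 1)*(x + 4)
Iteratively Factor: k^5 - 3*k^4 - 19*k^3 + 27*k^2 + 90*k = (k + 3)*(k^4 - 6*k^3 - k^2 + 30*k) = (k - 5)*(k + 3)*(k^3 - k^2 - 6*k) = (k - 5)*(k - 3)*(k + 3)*(k^2 + 2*k) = (k - 5)*(k - 3)*(k + 2)*(k + 3)*(k)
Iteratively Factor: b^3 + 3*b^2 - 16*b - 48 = (b - 4)*(b^2 + 7*b + 12) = (b - 4)*(b + 3)*(b + 4)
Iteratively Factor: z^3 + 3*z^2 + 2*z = (z + 1)*(z^2 + 2*z) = z*(z + 1)*(z + 2)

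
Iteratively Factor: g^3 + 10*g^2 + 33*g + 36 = (g + 3)*(g^2 + 7*g + 12) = (g + 3)*(g + 4)*(g + 3)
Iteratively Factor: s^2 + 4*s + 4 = (s + 2)*(s + 2)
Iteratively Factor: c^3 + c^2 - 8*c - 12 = (c + 2)*(c^2 - c - 6) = (c - 3)*(c + 2)*(c + 2)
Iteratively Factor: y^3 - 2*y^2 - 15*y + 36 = (y + 4)*(y^2 - 6*y + 9) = (y - 3)*(y + 4)*(y - 3)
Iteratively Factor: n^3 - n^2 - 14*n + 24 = (n - 3)*(n^2 + 2*n - 8) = (n - 3)*(n + 4)*(n - 2)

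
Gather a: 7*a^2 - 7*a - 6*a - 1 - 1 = 7*a^2 - 13*a - 2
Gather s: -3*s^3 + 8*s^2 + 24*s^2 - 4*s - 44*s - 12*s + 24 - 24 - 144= -3*s^3 + 32*s^2 - 60*s - 144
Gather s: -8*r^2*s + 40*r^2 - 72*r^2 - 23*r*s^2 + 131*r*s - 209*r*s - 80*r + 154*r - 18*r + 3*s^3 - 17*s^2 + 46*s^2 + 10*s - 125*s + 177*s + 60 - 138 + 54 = -32*r^2 + 56*r + 3*s^3 + s^2*(29 - 23*r) + s*(-8*r^2 - 78*r + 62) - 24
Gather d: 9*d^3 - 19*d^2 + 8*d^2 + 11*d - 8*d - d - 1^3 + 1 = 9*d^3 - 11*d^2 + 2*d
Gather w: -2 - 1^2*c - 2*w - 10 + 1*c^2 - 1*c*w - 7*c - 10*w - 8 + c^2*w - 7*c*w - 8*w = c^2 - 8*c + w*(c^2 - 8*c - 20) - 20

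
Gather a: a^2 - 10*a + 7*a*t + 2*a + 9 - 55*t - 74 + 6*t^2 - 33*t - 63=a^2 + a*(7*t - 8) + 6*t^2 - 88*t - 128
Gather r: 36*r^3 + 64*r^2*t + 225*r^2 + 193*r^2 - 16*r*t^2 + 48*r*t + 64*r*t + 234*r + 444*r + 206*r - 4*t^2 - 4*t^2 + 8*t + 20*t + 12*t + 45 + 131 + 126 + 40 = 36*r^3 + r^2*(64*t + 418) + r*(-16*t^2 + 112*t + 884) - 8*t^2 + 40*t + 342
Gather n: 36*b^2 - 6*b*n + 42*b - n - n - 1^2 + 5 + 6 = 36*b^2 + 42*b + n*(-6*b - 2) + 10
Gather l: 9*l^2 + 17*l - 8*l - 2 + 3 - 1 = 9*l^2 + 9*l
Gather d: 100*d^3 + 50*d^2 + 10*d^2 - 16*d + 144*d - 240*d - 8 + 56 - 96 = 100*d^3 + 60*d^2 - 112*d - 48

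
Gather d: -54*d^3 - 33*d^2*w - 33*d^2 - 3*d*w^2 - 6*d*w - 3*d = -54*d^3 + d^2*(-33*w - 33) + d*(-3*w^2 - 6*w - 3)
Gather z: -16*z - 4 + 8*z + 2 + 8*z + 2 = 0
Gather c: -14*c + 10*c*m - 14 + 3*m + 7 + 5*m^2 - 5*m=c*(10*m - 14) + 5*m^2 - 2*m - 7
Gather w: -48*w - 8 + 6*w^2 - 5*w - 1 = 6*w^2 - 53*w - 9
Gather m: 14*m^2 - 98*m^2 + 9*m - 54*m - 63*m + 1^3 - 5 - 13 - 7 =-84*m^2 - 108*m - 24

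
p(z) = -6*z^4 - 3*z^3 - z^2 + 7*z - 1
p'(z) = -24*z^3 - 9*z^2 - 2*z + 7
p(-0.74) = -7.31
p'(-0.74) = 13.28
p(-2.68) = -278.72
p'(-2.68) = 409.69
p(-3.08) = -484.34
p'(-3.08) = 629.02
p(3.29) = -798.59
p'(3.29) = -951.67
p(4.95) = -3956.95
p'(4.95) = -3134.32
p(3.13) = -656.76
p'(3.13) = -823.38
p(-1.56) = -38.50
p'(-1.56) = 79.33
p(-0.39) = -3.84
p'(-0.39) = 7.83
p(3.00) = -556.00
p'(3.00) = -728.00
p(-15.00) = -293956.00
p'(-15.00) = 79012.00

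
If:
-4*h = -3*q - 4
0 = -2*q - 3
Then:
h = -1/8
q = -3/2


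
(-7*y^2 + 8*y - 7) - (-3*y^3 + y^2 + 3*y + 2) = 3*y^3 - 8*y^2 + 5*y - 9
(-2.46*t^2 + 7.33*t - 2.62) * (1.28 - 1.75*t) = 4.305*t^3 - 15.9763*t^2 + 13.9674*t - 3.3536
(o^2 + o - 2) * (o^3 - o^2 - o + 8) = o^5 - 4*o^3 + 9*o^2 + 10*o - 16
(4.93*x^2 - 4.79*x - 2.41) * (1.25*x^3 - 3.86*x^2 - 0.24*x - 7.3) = 6.1625*x^5 - 25.0173*x^4 + 14.2937*x^3 - 25.5368*x^2 + 35.5454*x + 17.593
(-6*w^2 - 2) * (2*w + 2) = -12*w^3 - 12*w^2 - 4*w - 4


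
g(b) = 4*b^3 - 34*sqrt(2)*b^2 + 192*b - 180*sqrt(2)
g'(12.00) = 766.00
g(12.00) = 2037.45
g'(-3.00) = 588.50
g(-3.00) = -1371.31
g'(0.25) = 168.71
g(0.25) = -209.50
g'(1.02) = 106.39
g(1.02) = -104.50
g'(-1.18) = 322.19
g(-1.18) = -554.64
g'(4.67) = 4.61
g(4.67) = 0.83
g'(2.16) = 40.27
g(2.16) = -23.86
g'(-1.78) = 401.20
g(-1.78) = -771.22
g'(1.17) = 95.91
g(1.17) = -89.33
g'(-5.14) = 1003.33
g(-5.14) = -3054.97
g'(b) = 12*b^2 - 68*sqrt(2)*b + 192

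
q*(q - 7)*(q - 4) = q^3 - 11*q^2 + 28*q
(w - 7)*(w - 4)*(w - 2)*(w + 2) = w^4 - 11*w^3 + 24*w^2 + 44*w - 112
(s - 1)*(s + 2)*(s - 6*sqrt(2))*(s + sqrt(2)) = s^4 - 5*sqrt(2)*s^3 + s^3 - 14*s^2 - 5*sqrt(2)*s^2 - 12*s + 10*sqrt(2)*s + 24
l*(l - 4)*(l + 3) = l^3 - l^2 - 12*l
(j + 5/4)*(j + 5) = j^2 + 25*j/4 + 25/4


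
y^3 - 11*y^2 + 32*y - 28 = (y - 7)*(y - 2)^2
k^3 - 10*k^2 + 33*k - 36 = (k - 4)*(k - 3)^2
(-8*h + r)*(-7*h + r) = 56*h^2 - 15*h*r + r^2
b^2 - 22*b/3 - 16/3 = (b - 8)*(b + 2/3)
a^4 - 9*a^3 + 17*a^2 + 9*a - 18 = (a - 6)*(a - 3)*(a - 1)*(a + 1)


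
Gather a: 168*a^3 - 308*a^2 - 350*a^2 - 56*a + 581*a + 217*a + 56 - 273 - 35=168*a^3 - 658*a^2 + 742*a - 252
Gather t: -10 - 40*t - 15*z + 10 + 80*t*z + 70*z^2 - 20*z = t*(80*z - 40) + 70*z^2 - 35*z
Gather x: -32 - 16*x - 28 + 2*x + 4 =-14*x - 56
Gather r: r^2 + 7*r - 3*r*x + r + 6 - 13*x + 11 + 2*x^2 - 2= r^2 + r*(8 - 3*x) + 2*x^2 - 13*x + 15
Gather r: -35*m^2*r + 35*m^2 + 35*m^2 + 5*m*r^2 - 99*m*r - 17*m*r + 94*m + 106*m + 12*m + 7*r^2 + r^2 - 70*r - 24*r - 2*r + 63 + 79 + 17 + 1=70*m^2 + 212*m + r^2*(5*m + 8) + r*(-35*m^2 - 116*m - 96) + 160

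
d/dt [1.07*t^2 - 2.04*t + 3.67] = 2.14*t - 2.04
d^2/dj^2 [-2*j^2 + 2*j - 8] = -4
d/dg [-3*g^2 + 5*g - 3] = 5 - 6*g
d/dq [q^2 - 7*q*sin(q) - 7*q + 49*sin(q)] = -7*q*cos(q) + 2*q - 7*sin(q) + 49*cos(q) - 7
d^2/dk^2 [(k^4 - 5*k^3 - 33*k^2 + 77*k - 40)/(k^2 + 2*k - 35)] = 2*(k^6 + 6*k^5 - 93*k^4 - 612*k^3 + 4815*k^2 - 10530*k - 36595)/(k^6 + 6*k^5 - 93*k^4 - 412*k^3 + 3255*k^2 + 7350*k - 42875)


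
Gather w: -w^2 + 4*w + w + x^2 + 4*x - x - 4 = -w^2 + 5*w + x^2 + 3*x - 4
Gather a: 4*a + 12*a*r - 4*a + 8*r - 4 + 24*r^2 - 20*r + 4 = 12*a*r + 24*r^2 - 12*r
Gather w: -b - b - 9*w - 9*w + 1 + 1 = -2*b - 18*w + 2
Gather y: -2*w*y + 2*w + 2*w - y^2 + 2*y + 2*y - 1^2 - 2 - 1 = 4*w - y^2 + y*(4 - 2*w) - 4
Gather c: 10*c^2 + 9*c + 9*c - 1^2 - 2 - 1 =10*c^2 + 18*c - 4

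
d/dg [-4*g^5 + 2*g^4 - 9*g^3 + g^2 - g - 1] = -20*g^4 + 8*g^3 - 27*g^2 + 2*g - 1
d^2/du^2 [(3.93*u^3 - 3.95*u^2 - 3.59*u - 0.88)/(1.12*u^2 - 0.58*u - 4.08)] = (-7.105427357601e-15*u^4 + 24.422728*u^3 - 59.12304*u^2 + 297.522816*u - 123.150368)/(1.404928*u^6 - 2.182656*u^5 - 14.223552*u^4 + 15.707096*u^3 + 51.814368*u^2 - 28.964736*u - 67.917312)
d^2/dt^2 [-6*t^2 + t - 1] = -12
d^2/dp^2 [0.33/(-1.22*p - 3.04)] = -0.982344/(1.22*p + 3.04)^3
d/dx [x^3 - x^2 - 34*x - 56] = 3*x^2 - 2*x - 34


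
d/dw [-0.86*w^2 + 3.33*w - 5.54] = 3.33 - 1.72*w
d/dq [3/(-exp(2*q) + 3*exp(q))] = 3*(2*exp(q) - 3)*exp(-q)/(exp(q) - 3)^2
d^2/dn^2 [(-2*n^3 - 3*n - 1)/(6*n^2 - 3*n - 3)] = 12*n*(-n^2 - n - 1)/(8*n^6 - 12*n^5 - 6*n^4 + 11*n^3 + 3*n^2 - 3*n - 1)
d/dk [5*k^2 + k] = 10*k + 1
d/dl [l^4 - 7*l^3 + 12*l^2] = l*(4*l^2 - 21*l + 24)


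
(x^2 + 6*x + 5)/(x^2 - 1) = (x + 5)/(x - 1)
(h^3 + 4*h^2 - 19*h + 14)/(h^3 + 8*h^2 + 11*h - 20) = (h^2 + 5*h - 14)/(h^2 + 9*h + 20)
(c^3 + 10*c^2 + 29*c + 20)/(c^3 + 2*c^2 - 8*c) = (c^2 + 6*c + 5)/(c*(c - 2))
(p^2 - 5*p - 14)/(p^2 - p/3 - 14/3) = 3*(p - 7)/(3*p - 7)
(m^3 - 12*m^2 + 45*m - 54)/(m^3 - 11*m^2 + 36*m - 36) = (m - 3)/(m - 2)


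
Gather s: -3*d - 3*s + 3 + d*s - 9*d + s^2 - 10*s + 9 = -12*d + s^2 + s*(d - 13) + 12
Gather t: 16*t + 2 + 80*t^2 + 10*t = 80*t^2 + 26*t + 2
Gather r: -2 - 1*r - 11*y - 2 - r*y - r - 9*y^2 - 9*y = r*(-y - 2) - 9*y^2 - 20*y - 4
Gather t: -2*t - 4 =-2*t - 4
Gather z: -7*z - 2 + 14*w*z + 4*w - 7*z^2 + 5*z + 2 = 4*w - 7*z^2 + z*(14*w - 2)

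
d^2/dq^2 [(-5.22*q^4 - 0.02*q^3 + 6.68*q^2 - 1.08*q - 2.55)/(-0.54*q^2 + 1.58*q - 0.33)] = (3.044304*q^6 - 26.722224*q^5 + 83.768472*q^4 - 54.223496*q^3 + 18.362664*q^2 - 14.195628*q + 11.49414)/(0.157464*q^6 - 1.382184*q^5 + 4.332852*q^4 - 5.633648*q^3 + 2.647854*q^2 - 0.516186*q + 0.035937)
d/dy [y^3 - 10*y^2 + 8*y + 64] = 3*y^2 - 20*y + 8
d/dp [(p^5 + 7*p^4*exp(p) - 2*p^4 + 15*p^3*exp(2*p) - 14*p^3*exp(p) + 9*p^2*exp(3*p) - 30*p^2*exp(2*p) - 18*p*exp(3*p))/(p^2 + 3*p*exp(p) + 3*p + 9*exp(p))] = (4*p^4*exp(p) + 3*p^4 + 6*p^3*exp(2*p) + 12*p^3*exp(p) + 8*p^3 + 9*p^2*exp(2*p) + 4*p^2*exp(p) - 18*p^2 - 18*p*exp(2*p) - 48*p*exp(p) - 18*exp(2*p))/(p^2 + 6*p + 9)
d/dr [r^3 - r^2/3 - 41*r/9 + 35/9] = 3*r^2 - 2*r/3 - 41/9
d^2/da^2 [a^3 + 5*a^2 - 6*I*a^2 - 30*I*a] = 6*a + 10 - 12*I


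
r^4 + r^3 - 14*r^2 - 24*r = r*(r - 4)*(r + 2)*(r + 3)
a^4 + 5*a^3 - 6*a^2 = a^2*(a - 1)*(a + 6)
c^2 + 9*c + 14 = (c + 2)*(c + 7)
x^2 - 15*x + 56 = (x - 8)*(x - 7)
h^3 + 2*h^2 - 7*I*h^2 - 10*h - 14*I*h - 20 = (h + 2)*(h - 5*I)*(h - 2*I)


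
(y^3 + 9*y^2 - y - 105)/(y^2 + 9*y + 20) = (y^2 + 4*y - 21)/(y + 4)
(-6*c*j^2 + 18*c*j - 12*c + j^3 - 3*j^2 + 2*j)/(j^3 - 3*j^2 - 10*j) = (6*c*j^2 - 18*c*j + 12*c - j^3 + 3*j^2 - 2*j)/(j*(-j^2 + 3*j + 10))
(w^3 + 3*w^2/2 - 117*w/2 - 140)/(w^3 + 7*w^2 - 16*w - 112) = (w^2 - 11*w/2 - 20)/(w^2 - 16)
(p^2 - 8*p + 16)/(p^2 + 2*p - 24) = (p - 4)/(p + 6)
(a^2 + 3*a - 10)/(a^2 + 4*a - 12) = (a + 5)/(a + 6)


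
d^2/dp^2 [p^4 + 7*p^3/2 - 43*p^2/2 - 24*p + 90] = 12*p^2 + 21*p - 43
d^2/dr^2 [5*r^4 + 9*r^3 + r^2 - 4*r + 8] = 60*r^2 + 54*r + 2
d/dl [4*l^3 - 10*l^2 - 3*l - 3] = 12*l^2 - 20*l - 3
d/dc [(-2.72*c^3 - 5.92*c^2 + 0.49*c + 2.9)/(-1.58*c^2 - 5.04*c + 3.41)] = (4.2976*c^4 + 27.4176*c^3 + 2.7854*c^2 - 31.2104*c + 16.2869)/(2.4964*c^4 + 15.9264*c^3 + 14.626*c^2 - 34.3728*c + 11.6281)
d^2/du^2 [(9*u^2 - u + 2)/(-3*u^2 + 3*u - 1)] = 18*(-8*u^3 + 3*u^2 + 5*u - 2)/(27*u^6 - 81*u^5 + 108*u^4 - 81*u^3 + 36*u^2 - 9*u + 1)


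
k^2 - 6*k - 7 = (k - 7)*(k + 1)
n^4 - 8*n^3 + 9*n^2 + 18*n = n*(n - 6)*(n - 3)*(n + 1)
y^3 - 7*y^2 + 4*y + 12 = (y - 6)*(y - 2)*(y + 1)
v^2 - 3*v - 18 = (v - 6)*(v + 3)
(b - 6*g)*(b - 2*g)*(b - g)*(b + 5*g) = b^4 - 4*b^3*g - 25*b^2*g^2 + 88*b*g^3 - 60*g^4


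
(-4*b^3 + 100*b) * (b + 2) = -4*b^4 - 8*b^3 + 100*b^2 + 200*b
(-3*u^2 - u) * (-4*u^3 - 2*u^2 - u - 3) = 12*u^5 + 10*u^4 + 5*u^3 + 10*u^2 + 3*u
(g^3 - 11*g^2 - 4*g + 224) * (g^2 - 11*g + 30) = g^5 - 22*g^4 + 147*g^3 - 62*g^2 - 2584*g + 6720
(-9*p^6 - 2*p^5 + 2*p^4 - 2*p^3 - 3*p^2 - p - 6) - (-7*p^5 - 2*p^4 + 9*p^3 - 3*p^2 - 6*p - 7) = -9*p^6 + 5*p^5 + 4*p^4 - 11*p^3 + 5*p + 1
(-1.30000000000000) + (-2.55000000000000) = -3.85000000000000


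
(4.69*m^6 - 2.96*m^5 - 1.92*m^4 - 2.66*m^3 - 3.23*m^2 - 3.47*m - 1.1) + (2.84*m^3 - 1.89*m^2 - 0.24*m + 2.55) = 4.69*m^6 - 2.96*m^5 - 1.92*m^4 + 0.18*m^3 - 5.12*m^2 - 3.71*m + 1.45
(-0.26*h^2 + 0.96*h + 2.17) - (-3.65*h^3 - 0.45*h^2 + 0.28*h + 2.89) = 3.65*h^3 + 0.19*h^2 + 0.68*h - 0.72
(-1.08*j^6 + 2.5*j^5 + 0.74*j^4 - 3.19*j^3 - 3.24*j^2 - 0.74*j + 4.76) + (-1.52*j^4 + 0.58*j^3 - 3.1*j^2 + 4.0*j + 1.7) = -1.08*j^6 + 2.5*j^5 - 0.78*j^4 - 2.61*j^3 - 6.34*j^2 + 3.26*j + 6.46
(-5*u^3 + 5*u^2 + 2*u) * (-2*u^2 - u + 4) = 10*u^5 - 5*u^4 - 29*u^3 + 18*u^2 + 8*u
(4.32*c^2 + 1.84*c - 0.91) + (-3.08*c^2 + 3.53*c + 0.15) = 1.24*c^2 + 5.37*c - 0.76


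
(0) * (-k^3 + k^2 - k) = 0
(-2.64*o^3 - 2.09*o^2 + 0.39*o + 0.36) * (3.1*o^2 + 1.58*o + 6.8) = -8.184*o^5 - 10.6502*o^4 - 20.0452*o^3 - 12.4798*o^2 + 3.2208*o + 2.448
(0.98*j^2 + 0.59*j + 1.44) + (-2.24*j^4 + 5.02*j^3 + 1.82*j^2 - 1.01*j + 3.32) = -2.24*j^4 + 5.02*j^3 + 2.8*j^2 - 0.42*j + 4.76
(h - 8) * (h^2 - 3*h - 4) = h^3 - 11*h^2 + 20*h + 32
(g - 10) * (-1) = 10 - g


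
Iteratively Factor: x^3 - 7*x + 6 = (x - 1)*(x^2 + x - 6) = (x - 1)*(x + 3)*(x - 2)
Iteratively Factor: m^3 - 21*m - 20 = (m - 5)*(m^2 + 5*m + 4) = (m - 5)*(m + 1)*(m + 4)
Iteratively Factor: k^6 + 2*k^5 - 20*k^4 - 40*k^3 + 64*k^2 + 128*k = (k + 2)*(k^5 - 20*k^3 + 64*k) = (k + 2)^2*(k^4 - 2*k^3 - 16*k^2 + 32*k) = (k - 4)*(k + 2)^2*(k^3 + 2*k^2 - 8*k) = k*(k - 4)*(k + 2)^2*(k^2 + 2*k - 8) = k*(k - 4)*(k - 2)*(k + 2)^2*(k + 4)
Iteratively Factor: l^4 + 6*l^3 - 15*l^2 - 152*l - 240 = (l + 4)*(l^3 + 2*l^2 - 23*l - 60) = (l + 3)*(l + 4)*(l^2 - l - 20) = (l + 3)*(l + 4)^2*(l - 5)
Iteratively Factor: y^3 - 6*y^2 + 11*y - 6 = (y - 2)*(y^2 - 4*y + 3) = (y - 2)*(y - 1)*(y - 3)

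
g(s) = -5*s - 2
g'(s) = -5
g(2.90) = -16.50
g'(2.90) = -5.00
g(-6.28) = 29.40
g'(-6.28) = -5.00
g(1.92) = -11.60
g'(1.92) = -5.00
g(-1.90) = 7.50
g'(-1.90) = -5.00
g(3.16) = -17.80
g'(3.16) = -5.00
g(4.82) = -26.10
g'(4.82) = -5.00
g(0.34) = -3.70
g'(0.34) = -5.00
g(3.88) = -21.40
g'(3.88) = -5.00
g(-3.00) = 13.00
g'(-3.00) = -5.00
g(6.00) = -32.00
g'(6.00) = -5.00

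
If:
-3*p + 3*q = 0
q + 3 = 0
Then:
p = -3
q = -3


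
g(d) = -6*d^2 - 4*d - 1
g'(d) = -12*d - 4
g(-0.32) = -0.33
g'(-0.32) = -0.16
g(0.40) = -3.56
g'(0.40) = -8.80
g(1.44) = -19.20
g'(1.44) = -21.28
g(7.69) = -386.58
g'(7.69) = -96.28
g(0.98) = -10.68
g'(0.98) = -15.76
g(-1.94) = -15.82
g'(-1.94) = 19.28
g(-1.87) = -14.50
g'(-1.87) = 18.44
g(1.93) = -31.07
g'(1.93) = -27.16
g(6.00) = -241.00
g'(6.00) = -76.00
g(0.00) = -1.00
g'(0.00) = -4.00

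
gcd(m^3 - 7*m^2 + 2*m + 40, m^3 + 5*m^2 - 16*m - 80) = m - 4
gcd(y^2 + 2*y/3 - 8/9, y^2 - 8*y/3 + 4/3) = y - 2/3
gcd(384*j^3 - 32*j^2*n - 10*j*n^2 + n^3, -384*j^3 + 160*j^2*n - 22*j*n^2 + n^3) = 64*j^2 - 16*j*n + n^2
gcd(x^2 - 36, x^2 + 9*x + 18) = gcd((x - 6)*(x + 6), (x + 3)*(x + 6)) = x + 6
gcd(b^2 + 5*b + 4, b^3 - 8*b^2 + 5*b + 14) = b + 1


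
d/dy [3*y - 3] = 3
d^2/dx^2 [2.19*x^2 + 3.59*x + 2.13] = 4.38000000000000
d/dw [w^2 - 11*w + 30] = 2*w - 11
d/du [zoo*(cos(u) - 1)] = zoo*sin(u)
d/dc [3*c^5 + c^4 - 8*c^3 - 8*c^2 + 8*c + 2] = 15*c^4 + 4*c^3 - 24*c^2 - 16*c + 8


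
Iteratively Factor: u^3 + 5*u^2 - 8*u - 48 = (u + 4)*(u^2 + u - 12) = (u + 4)^2*(u - 3)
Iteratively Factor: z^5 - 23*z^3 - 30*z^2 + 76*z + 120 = (z + 2)*(z^4 - 2*z^3 - 19*z^2 + 8*z + 60) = (z - 2)*(z + 2)*(z^3 - 19*z - 30) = (z - 2)*(z + 2)^2*(z^2 - 2*z - 15) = (z - 5)*(z - 2)*(z + 2)^2*(z + 3)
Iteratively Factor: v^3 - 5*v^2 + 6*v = (v)*(v^2 - 5*v + 6) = v*(v - 3)*(v - 2)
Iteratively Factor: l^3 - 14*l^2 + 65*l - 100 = (l - 4)*(l^2 - 10*l + 25) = (l - 5)*(l - 4)*(l - 5)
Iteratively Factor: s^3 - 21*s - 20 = (s + 4)*(s^2 - 4*s - 5) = (s + 1)*(s + 4)*(s - 5)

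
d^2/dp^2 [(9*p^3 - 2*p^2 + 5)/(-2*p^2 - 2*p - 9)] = 2*(118*p^3 - 654*p^2 - 2247*p + 232)/(8*p^6 + 24*p^5 + 132*p^4 + 224*p^3 + 594*p^2 + 486*p + 729)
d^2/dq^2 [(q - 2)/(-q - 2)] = 8/(q + 2)^3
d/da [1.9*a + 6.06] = 1.90000000000000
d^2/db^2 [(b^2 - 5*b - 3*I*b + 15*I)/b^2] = (b*(-10 - 6*I) + 90*I)/b^4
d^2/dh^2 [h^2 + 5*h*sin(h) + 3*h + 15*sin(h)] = -5*h*sin(h) - 15*sin(h) + 10*cos(h) + 2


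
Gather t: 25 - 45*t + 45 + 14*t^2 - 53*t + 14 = 14*t^2 - 98*t + 84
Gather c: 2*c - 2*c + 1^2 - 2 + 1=0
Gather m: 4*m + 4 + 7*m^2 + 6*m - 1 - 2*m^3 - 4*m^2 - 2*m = -2*m^3 + 3*m^2 + 8*m + 3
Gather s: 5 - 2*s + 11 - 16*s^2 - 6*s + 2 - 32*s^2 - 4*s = -48*s^2 - 12*s + 18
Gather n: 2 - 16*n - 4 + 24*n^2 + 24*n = 24*n^2 + 8*n - 2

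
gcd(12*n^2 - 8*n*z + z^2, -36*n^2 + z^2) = -6*n + z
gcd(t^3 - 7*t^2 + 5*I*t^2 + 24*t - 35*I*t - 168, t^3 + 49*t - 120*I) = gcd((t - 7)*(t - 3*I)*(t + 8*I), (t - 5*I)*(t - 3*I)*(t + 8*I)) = t^2 + 5*I*t + 24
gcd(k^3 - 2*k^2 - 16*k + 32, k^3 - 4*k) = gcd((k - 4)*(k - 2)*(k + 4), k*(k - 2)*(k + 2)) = k - 2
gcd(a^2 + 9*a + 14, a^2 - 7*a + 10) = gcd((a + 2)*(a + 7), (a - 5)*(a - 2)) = 1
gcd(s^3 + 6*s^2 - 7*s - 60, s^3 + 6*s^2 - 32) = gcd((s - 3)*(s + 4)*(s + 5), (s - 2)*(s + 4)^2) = s + 4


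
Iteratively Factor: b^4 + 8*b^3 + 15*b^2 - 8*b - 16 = (b - 1)*(b^3 + 9*b^2 + 24*b + 16) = (b - 1)*(b + 1)*(b^2 + 8*b + 16) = (b - 1)*(b + 1)*(b + 4)*(b + 4)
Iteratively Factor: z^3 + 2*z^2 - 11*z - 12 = (z + 4)*(z^2 - 2*z - 3) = (z + 1)*(z + 4)*(z - 3)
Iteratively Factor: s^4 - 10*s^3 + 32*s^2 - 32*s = (s - 4)*(s^3 - 6*s^2 + 8*s) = s*(s - 4)*(s^2 - 6*s + 8) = s*(s - 4)*(s - 2)*(s - 4)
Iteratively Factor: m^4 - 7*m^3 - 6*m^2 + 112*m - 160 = (m - 4)*(m^3 - 3*m^2 - 18*m + 40) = (m - 5)*(m - 4)*(m^2 + 2*m - 8) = (m - 5)*(m - 4)*(m + 4)*(m - 2)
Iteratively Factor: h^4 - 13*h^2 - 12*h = (h + 1)*(h^3 - h^2 - 12*h) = h*(h + 1)*(h^2 - h - 12) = h*(h + 1)*(h + 3)*(h - 4)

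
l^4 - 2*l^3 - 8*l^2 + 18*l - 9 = (l - 3)*(l - 1)^2*(l + 3)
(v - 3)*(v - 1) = v^2 - 4*v + 3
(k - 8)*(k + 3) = k^2 - 5*k - 24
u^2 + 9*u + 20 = (u + 4)*(u + 5)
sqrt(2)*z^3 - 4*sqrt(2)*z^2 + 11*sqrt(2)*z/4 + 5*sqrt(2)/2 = (z - 5/2)*(z - 2)*(sqrt(2)*z + sqrt(2)/2)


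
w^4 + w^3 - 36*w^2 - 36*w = w*(w - 6)*(w + 1)*(w + 6)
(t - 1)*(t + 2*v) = t^2 + 2*t*v - t - 2*v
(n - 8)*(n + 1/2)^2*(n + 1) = n^4 - 6*n^3 - 59*n^2/4 - 39*n/4 - 2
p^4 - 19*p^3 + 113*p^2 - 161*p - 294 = (p - 7)^2*(p - 6)*(p + 1)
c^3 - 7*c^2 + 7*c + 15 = (c - 5)*(c - 3)*(c + 1)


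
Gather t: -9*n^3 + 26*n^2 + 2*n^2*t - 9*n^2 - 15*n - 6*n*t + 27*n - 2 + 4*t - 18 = -9*n^3 + 17*n^2 + 12*n + t*(2*n^2 - 6*n + 4) - 20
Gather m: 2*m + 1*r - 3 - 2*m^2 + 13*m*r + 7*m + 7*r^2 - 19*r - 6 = -2*m^2 + m*(13*r + 9) + 7*r^2 - 18*r - 9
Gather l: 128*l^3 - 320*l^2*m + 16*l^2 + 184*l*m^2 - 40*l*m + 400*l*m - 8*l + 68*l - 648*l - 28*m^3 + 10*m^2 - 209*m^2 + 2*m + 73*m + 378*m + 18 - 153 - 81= 128*l^3 + l^2*(16 - 320*m) + l*(184*m^2 + 360*m - 588) - 28*m^3 - 199*m^2 + 453*m - 216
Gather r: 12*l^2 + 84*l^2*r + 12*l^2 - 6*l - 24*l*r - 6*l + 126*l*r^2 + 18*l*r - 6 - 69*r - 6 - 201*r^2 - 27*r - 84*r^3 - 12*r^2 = 24*l^2 - 12*l - 84*r^3 + r^2*(126*l - 213) + r*(84*l^2 - 6*l - 96) - 12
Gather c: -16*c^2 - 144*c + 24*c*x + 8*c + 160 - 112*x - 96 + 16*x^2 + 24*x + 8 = -16*c^2 + c*(24*x - 136) + 16*x^2 - 88*x + 72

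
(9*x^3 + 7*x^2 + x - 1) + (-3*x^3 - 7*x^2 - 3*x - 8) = 6*x^3 - 2*x - 9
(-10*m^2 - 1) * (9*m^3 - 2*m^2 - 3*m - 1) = -90*m^5 + 20*m^4 + 21*m^3 + 12*m^2 + 3*m + 1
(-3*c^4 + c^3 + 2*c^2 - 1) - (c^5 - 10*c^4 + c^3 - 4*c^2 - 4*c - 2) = -c^5 + 7*c^4 + 6*c^2 + 4*c + 1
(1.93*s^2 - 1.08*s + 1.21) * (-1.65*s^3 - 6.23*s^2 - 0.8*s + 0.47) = -3.1845*s^5 - 10.2419*s^4 + 3.1879*s^3 - 5.7672*s^2 - 1.4756*s + 0.5687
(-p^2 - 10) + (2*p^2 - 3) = p^2 - 13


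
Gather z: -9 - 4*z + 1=-4*z - 8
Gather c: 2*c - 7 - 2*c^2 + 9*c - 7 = -2*c^2 + 11*c - 14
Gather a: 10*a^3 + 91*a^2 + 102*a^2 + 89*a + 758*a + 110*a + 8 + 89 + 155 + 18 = 10*a^3 + 193*a^2 + 957*a + 270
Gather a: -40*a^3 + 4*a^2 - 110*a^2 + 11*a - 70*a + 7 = -40*a^3 - 106*a^2 - 59*a + 7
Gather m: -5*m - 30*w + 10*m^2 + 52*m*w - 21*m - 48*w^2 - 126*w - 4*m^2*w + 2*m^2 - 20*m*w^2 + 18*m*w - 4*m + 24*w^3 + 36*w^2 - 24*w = m^2*(12 - 4*w) + m*(-20*w^2 + 70*w - 30) + 24*w^3 - 12*w^2 - 180*w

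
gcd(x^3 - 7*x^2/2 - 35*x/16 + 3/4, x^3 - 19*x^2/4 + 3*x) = x - 4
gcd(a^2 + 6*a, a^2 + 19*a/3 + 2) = a + 6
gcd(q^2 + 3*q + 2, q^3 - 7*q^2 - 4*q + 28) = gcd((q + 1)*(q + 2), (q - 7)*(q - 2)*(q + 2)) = q + 2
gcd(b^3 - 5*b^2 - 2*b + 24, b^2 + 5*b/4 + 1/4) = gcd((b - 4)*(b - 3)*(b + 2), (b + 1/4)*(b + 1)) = 1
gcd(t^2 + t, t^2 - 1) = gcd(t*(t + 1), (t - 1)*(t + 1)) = t + 1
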